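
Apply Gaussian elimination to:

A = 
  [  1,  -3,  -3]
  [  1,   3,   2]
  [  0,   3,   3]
Row operations:
R2 → R2 - (1)·R1
R3 → R3 - (1/2)·R2

Resulting echelon form:
REF = 
  [  1,  -3,  -3]
  [  0,   6,   5]
  [  0,   0, 1/2]

Rank = 3 (number of non-zero pivot rows).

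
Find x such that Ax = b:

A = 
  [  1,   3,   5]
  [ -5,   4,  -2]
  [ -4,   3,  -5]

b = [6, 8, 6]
Row reduce the augmented matrix [A|b]:
R2 → R2 + (5)·R1
R3 → R3 + (4)·R1
R3 → R3 - (15/19)·R2
REF = 
  [     1,      3,      5,      6]
  [     0,     19,     23,     38]
  [     0,      0, -60/19,      0]

Back-substitution:
x₃ = 0 / (-60/19) = 0
x₂ = (38 - (23)(0)) / 19 = 2
x₁ = (6 - (3)(2) - (5)(0)) / 1 = 0

x = [0, 2, 0]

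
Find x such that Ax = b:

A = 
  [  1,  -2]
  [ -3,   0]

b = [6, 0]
x = [0, -3]

Row reduce the augmented matrix [A|b]:
R2 → R2 + (3)·R1
REF = 
  [  1,  -2,   6]
  [  0,  -6,  18]

Back-substitution:
x₂ = 18 / (-6) = -3
x₁ = (6 - (-2)(-3)) / 1 = 0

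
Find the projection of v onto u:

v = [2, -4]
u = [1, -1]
v·u = (2)(1) + (-4)(-1) = 6
u·u = (1)² + (-1)² = 2
proj_u(v) = (v·u / u·u) × u = (6/2) × u = (3) × u

proj_u(v) = [3, -3]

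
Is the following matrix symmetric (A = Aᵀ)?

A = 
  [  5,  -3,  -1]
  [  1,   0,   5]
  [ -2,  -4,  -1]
No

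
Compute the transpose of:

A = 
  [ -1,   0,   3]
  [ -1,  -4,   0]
Aᵀ = 
  [ -1,  -1]
  [  0,  -4]
  [  3,   0]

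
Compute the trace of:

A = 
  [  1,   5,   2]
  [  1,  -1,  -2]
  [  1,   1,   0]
0

tr(A) = 1 + -1 + 0 = 0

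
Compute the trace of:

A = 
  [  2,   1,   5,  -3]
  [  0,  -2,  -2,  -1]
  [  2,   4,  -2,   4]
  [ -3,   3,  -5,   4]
2

tr(A) = 2 + -2 + -2 + 4 = 2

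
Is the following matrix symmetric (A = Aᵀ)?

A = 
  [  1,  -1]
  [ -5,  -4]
No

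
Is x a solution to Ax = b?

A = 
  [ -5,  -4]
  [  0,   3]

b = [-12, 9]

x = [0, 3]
Yes

Ax = [-12, 9] = b ✓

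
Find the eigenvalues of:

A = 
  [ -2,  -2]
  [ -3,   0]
λ = -1 + √7, -1 - √7  (≈ 1.646, -3.646)

tr(A) = -2, det(A) = -6
Characteristic polynomial: λ² - tr(A)λ + det(A) = λ² + 2λ - 6
λ² + 2λ - 6 = 0  ⇒  λ = (-2 ± √((2)² - 4·(-6)))/2 = (-2 ± √(28))/2
  = -1 + √7,  -1 - √7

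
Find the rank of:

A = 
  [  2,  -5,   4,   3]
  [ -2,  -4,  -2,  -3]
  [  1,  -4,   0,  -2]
rank(A) = 3

Row reduce:
R2 → R2 + (1)·R1
R3 → R3 - (1/2)·R1
R3 → R3 - (1/6)·R2
REF = 
  [   2,   -5,    4,    3]
  [   0,   -9,    2,    0]
  [   0,    0, -7/3, -7/2]
Pivot columns: 1, 2, 3 → 3 pivots.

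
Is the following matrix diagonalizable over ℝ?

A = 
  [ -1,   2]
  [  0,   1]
Yes

tr(A) = 0, det(A) = -1
Characteristic polynomial: λ² - tr(A)λ + det(A) = λ² - 1
λ² - 1 = (λ + 1)(λ - 1)
Eigenvalues: 1, -1
λ=-1: alg. mult. = 1, geom. mult. = 2 - rank(A - (-1)I) = 2 - 1 = 1
λ=1: alg. mult. = 1, geom. mult. = 2 - rank(A - (1)I) = 2 - 1 = 1
Sum of geometric multiplicities equals n, so A has n independent eigenvectors.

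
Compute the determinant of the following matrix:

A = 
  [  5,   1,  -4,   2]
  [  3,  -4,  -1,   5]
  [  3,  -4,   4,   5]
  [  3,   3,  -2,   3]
Cofactor expansion along row 1: det(A) = a₁₁M₁₁ - a₁₂M₁₂ + a₁₃M₁₃ - a₁₄M₁₄

M₁₁ = det[[-4, -1, 5]; [-4, 4, 5]; [3, -2, 3]]
  = (-4)·((4)(3) - (5)(-2)) - (-1)·((-4)(3) - (5)(3)) + (5)·((-4)(-2) - (4)(3))
  = (-4)(22) - (-1)(-27) + (5)(-4)
  = -135
M₁₂ = det[[3, -1, 5]; [3, 4, 5]; [3, -2, 3]]
  = (3)·((4)(3) - (5)(-2)) - (-1)·((3)(3) - (5)(3)) + (5)·((3)(-2) - (4)(3))
  = (3)(22) - (-1)(-6) + (5)(-18)
  = -30
M₁₃ = det[[3, -4, 5]; [3, -4, 5]; [3, 3, 3]]
  = (3)·((-4)(3) - (5)(3)) - (-4)·((3)(3) - (5)(3)) + (5)·((3)(3) - (-4)(3))
  = (3)(-27) - (-4)(-6) + (5)(21)
  = 0
M₁₄ = det[[3, -4, -1]; [3, -4, 4]; [3, 3, -2]]
  = (3)·((-4)(-2) - (4)(3)) - (-4)·((3)(-2) - (4)(3)) + (-1)·((3)(3) - (-4)(3))
  = (3)(-4) - (-4)(-18) + (-1)(21)
  = -105

det(A) = (5)(-135) - (1)(-30) + (-4)(0) - (2)(-105) = -435

det(A) = -435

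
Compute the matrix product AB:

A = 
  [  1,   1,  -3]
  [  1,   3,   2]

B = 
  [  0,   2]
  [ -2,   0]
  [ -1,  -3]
A is 2×3 and B is 3×2, so AB is 2×2. Each entry is (row of A)·(column of B):
AB[1,1] = (1)(0) + (1)(-2) + (-3)(-1) = 1
AB[1,2] = (1)(2) + (1)(0) + (-3)(-3) = 11
AB[2,1] = (1)(0) + (3)(-2) + (2)(-1) = -8
AB[2,2] = (1)(2) + (3)(0) + (2)(-3) = -4

AB = 
  [  1,  11]
  [ -8,  -4]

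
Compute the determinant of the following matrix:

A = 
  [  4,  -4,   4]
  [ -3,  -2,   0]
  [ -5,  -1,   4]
Cofactor expansion along row 1:
det(A) = (4)·((-2)(4) - (0)(-1)) - (-4)·((-3)(4) - (0)(-5)) + (4)·((-3)(-1) - (-2)(-5))
  = (4)(-8) - (-4)(-12) + (4)(-7)
  = -108

det(A) = -108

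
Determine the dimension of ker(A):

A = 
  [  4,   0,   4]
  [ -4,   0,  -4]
nullity(A) = 2

Row reduce:
R2 → R2 + (1)·R1
REF = 
  [  4,   0,   4]
  [  0,   0,   0]
Pivot columns: 1 → 1 pivot.
rank(A) = 1, so nullity(A) = 3 - 1 = 2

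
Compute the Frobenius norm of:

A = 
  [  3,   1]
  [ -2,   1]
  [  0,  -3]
||A||_F = 4.899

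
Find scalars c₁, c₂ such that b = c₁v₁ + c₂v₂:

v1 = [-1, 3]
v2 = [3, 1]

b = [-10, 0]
c1 = 1, c2 = -3

b = 1·v1 + -3·v2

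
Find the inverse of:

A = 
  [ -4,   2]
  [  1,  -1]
det(A) = (-4)(-1) - (2)(1) = 2
For a 2×2 matrix, A⁻¹ = (1/det(A)) · [[d, -b], [-c, a]]
    = (1/2) · [[-1, -2], [-1, -4]]

A⁻¹ = 
  [-1/2,   -1]
  [-1/2,   -2]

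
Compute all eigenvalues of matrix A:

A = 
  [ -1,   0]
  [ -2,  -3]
tr(A) = -4, det(A) = 3
Characteristic polynomial: λ² - tr(A)λ + det(A) = λ² + 4λ + 3
λ² + 4λ + 3 = (λ + 3)(λ + 1)

λ = -1, -3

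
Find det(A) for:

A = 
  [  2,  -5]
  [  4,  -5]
For a 2×2 matrix, det = ad - bc = (2)(-5) - (-5)(4) = 10

det(A) = 10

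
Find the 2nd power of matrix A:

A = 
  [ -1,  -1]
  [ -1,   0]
A² = A·A:
A²[1,1] = (-1)(-1) + (-1)(-1) = 2
A²[1,2] = (-1)(-1) + (-1)(0) = 1
A²[2,1] = (-1)(-1) + (0)(-1) = 1
A²[2,2] = (-1)(-1) + (0)(0) = 1
A² = 
  [  2,   1]
  [  1,   1]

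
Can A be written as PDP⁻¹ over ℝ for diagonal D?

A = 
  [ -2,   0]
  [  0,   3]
Yes

tr(A) = 1, det(A) = -6
Characteristic polynomial: λ² - tr(A)λ + det(A) = λ² - λ - 6
λ² - λ - 6 = (λ + 2)(λ - 3)
Eigenvalues: 3, -2
λ=-2: alg. mult. = 1, geom. mult. = 2 - rank(A - (-2)I) = 2 - 1 = 1
λ=3: alg. mult. = 1, geom. mult. = 2 - rank(A - (3)I) = 2 - 1 = 1
Sum of geometric multiplicities equals n, so A has n independent eigenvectors.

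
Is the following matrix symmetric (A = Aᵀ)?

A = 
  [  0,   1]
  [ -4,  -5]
No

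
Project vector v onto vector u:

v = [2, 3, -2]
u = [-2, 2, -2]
proj_u(v) = [-1, 1, -1]

v·u = (2)(-2) + (3)(2) + (-2)(-2) = 6
u·u = (-2)² + (2)² + (-2)² = 12
proj_u(v) = (v·u / u·u) × u = (6/12) × u = (1/2) × u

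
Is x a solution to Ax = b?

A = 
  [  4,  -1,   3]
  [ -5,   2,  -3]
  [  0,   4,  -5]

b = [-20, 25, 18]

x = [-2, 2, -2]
No

Ax = [-16, 20, 18] ≠ b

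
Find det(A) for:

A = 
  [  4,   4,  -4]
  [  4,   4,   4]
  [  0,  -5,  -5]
Cofactor expansion along row 1:
det(A) = (4)·((4)(-5) - (4)(-5)) - (4)·((4)(-5) - (4)(0)) + (-4)·((4)(-5) - (4)(0))
  = (4)(0) - (4)(-20) + (-4)(-20)
  = 160

det(A) = 160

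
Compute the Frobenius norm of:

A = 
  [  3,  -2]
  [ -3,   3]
||A||_F = 5.568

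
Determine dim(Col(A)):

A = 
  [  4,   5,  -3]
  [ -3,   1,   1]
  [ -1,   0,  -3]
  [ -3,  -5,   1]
Row reduce:
R2 → R2 + (3/4)·R1
R3 → R3 + (1/4)·R1
R4 → R4 + (3/4)·R1
R3 → R3 - (5/19)·R2
R4 → R4 + (5/19)·R2
R4 → R4 - (6/13)·R3
REF = 
  [     4,      5,     -3]
  [     0,   19/4,   -5/4]
  [     0,      0, -65/19]
  [     0,      0,      0]
Pivot columns: 1, 2, 3 → 3 pivots.
dim(Col(A)) = number of pivot columns = 3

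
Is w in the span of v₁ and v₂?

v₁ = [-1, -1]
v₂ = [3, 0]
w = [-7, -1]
Yes

Form the augmented matrix and row-reduce:
[v₁|v₂|w] = 
  [ -1,   3,  -7]
  [ -1,   0,  -1]
R2 → R2 - (1)·R1
REF = 
  [ -1,   3,  -7]
  [  0,  -3,   6]

No row of the form [0 0 | nonzero], so the system is consistent. Back-substitution gives c₁ = 1, c₂ = -2: w = (1)·v₁ + (-2)·v₂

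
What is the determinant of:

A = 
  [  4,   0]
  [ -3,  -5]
For a 2×2 matrix, det = ad - bc = (4)(-5) - (0)(-3) = -20

det(A) = -20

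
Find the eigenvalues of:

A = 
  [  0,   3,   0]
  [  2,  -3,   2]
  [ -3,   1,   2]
λ = -5, 2 + i√2, 2 - i√2  (≈ -5, 2 + 1.414i, 2 - 1.414i)

Characteristic polynomial: det(λI - A) = λ³ + λ² - 14λ + 30
Testing integer divisors of the constant term: p(-5) = 0, so (λ + 5) is a factor:
p(λ) = (λ + 5)(λ² - 4λ + 6)
λ² - 4λ + 6 = 0  ⇒  λ = (4 ± √((-4)² - 4·(6)))/2 = (4 ± √(-8))/2
  = 2 + i√2,  2 - i√2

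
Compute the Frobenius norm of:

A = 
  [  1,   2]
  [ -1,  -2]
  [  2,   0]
||A||_F = 3.742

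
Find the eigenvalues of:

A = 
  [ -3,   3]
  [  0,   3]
tr(A) = 0, det(A) = -9
Characteristic polynomial: λ² - tr(A)λ + det(A) = λ² - 9
λ² - 9 = (λ + 3)(λ - 3)

λ = 3, -3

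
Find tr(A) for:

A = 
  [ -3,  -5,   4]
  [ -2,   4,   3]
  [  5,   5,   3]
4

tr(A) = -3 + 4 + 3 = 4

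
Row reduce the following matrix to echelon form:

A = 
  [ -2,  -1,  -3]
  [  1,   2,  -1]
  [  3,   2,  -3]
Row operations:
R2 → R2 + (1/2)·R1
R3 → R3 + (3/2)·R1
R3 → R3 - (1/3)·R2

Resulting echelon form:
REF = 
  [   -2,    -1,    -3]
  [    0,   3/2,  -5/2]
  [    0,     0, -20/3]

Rank = 3 (number of non-zero pivot rows).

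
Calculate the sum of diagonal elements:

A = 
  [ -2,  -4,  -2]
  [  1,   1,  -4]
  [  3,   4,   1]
0

tr(A) = -2 + 1 + 1 = 0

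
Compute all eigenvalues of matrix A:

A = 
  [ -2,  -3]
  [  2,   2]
λ = i√2, -i√2  (≈ 0 + 1.414i, 0 - 1.414i)

tr(A) = 0, det(A) = 2
Characteristic polynomial: λ² - tr(A)λ + det(A) = λ² + 2
λ² + 2 = 0  ⇒  λ = (0 ± √((0)² - 4·(2)))/2 = (0 ± √(-8))/2
  = i√2,  -i√2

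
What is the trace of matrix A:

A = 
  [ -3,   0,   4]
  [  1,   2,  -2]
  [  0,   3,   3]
2

tr(A) = -3 + 2 + 3 = 2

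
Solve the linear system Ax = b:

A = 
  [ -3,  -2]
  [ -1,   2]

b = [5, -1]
Row reduce the augmented matrix [A|b]:
R2 → R2 - (1/3)·R1
REF = 
  [  -3,   -2,    5]
  [   0,  8/3, -8/3]

Back-substitution:
x₂ = (-8/3) / (8/3) = -1
x₁ = (5 - (-2)(-1)) / (-3) = -1

x = [-1, -1]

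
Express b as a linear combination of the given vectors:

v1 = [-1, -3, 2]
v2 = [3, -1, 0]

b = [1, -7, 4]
c1 = 2, c2 = 1

b = 2·v1 + 1·v2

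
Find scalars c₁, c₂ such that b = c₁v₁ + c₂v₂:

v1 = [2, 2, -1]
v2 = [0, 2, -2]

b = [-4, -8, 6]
c1 = -2, c2 = -2

b = -2·v1 + -2·v2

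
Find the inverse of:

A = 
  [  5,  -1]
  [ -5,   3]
det(A) = (5)(3) - (-1)(-5) = 10
For a 2×2 matrix, A⁻¹ = (1/det(A)) · [[d, -b], [-c, a]]
    = (1/10) · [[3, 1], [5, 5]]

A⁻¹ = 
  [3/10, 1/10]
  [ 1/2,  1/2]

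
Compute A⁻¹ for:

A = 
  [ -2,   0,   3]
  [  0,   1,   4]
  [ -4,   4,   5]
det(A) = (-2)·((1)(5) - (4)(4)) - (0)·((0)(5) - (4)(-4)) + (3)·((0)(4) - (1)(-4))
  = (-2)(-11) - (0)(16) + (3)(4)
  = 34
det(A) = 34 ≠ 0, so A is invertible.

Cofactors Cᵢⱼ = (-1)ⁱ⁺ʲ·Mᵢⱼ:
C = 
  [-11, -16,   4]
  [ 12,   2,   8]
  [ -3,   8,  -2]

adj(A) = Cᵀ:
adj(A) = 
  [-11,  12,  -3]
  [-16,   2,   8]
  [  4,   8,  -2]

A⁻¹ = (1/34) · adj(A):
A⁻¹ = 
  [-11/34,   6/17,  -3/34]
  [ -8/17,   1/17,   4/17]
  [  2/17,   4/17,  -1/17]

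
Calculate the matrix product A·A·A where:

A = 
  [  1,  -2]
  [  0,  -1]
A² = A·A:
A²[1,1] = (1)(1) + (-2)(0) = 1
A²[1,2] = (1)(-2) + (-2)(-1) = 0
A²[2,1] = (0)(1) + (-1)(0) = 0
A²[2,2] = (0)(-2) + (-1)(-1) = 1
A² = 
  [  1,   0]
  [  0,   1]

A^3 = A^2·A:
A^3[1,1] = (1)(1) + (0)(0) = 1
A^3[1,2] = (1)(-2) + (0)(-1) = -2
A^3[2,1] = (0)(1) + (1)(0) = 0
A^3[2,2] = (0)(-2) + (1)(-1) = -1
A^3 = 
  [  1,  -2]
  [  0,  -1]

Therefore
A^3 = 
  [  1,  -2]
  [  0,  -1]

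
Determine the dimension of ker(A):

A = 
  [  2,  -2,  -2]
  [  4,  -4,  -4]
nullity(A) = 2

Row reduce:
R2 → R2 - (2)·R1
REF = 
  [  2,  -2,  -2]
  [  0,   0,   0]
Pivot columns: 1 → 1 pivot.
rank(A) = 1, so nullity(A) = 3 - 1 = 2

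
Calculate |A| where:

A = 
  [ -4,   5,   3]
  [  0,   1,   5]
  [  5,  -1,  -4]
Cofactor expansion along row 1:
det(A) = (-4)·((1)(-4) - (5)(-1)) - (5)·((0)(-4) - (5)(5)) + (3)·((0)(-1) - (1)(5))
  = (-4)(1) - (5)(-25) + (3)(-5)
  = 106

det(A) = 106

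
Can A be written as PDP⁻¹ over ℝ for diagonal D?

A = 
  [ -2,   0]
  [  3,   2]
Yes

tr(A) = 0, det(A) = -4
Characteristic polynomial: λ² - tr(A)λ + det(A) = λ² - 4
λ² - 4 = (λ + 2)(λ - 2)
Eigenvalues: 2, -2
λ=-2: alg. mult. = 1, geom. mult. = 2 - rank(A - (-2)I) = 2 - 1 = 1
λ=2: alg. mult. = 1, geom. mult. = 2 - rank(A - (2)I) = 2 - 1 = 1
Sum of geometric multiplicities equals n, so A has n independent eigenvectors.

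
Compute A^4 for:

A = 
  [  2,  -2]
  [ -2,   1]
A² = A·A:
A²[1,1] = (2)(2) + (-2)(-2) = 8
A²[1,2] = (2)(-2) + (-2)(1) = -6
A²[2,1] = (-2)(2) + (1)(-2) = -6
A²[2,2] = (-2)(-2) + (1)(1) = 5
A² = 
  [  8,  -6]
  [ -6,   5]

A^3 = A^2·A:
A^3[1,1] = (8)(2) + (-6)(-2) = 28
A^3[1,2] = (8)(-2) + (-6)(1) = -22
A^3[2,1] = (-6)(2) + (5)(-2) = -22
A^3[2,2] = (-6)(-2) + (5)(1) = 17
A^3 = 
  [ 28, -22]
  [-22,  17]

A^4 = A^3·A:
A^4[1,1] = (28)(2) + (-22)(-2) = 100
A^4[1,2] = (28)(-2) + (-22)(1) = -78
A^4[2,1] = (-22)(2) + (17)(-2) = -78
A^4[2,2] = (-22)(-2) + (17)(1) = 61
A^4 = 
  [100, -78]
  [-78,  61]

Therefore
A^4 = 
  [100, -78]
  [-78,  61]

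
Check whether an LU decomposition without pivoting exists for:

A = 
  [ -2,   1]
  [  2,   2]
Yes.
A[1,1] = -2 ≠ 0, so Gaussian elimination proceeds without a row swap: multiplier ℓ₂₁ = (2)/(-2) = -1, and U[2,2] = 2 - (-1)(1) = 3.
L = 
  [  1,   0]
  [ -1,   1]
U = 
  [ -2,   1]
  [  0,   3]
Check row 2 of LU: [(-1)(-2), (-1)(1) + 3] = [2, 2] = row 2 of A ✓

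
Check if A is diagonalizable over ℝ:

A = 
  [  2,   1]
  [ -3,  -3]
Yes

tr(A) = -1, det(A) = -3
Characteristic polynomial: λ² - tr(A)λ + det(A) = λ² + λ - 3
λ² + λ - 3 = 0  ⇒  λ = (-1 ± √((1)² - 4·(-3)))/2 = (-1 ± √(13))/2
  = (-1 + √13)/2,  (-1 - √13)/2
Eigenvalues: (-1 + √13)/2, (-1 - √13)/2  (≈ 1.303, -2.303)
The two irrational eigenvalues are distinct (simple), so each has alg. mult. = geom. mult. = 1.
Sum of geometric multiplicities equals n, so A has n independent eigenvectors.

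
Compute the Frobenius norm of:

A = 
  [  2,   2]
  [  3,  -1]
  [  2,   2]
||A||_F = 5.099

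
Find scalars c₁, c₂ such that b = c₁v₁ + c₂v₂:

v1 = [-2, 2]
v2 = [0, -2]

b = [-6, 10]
c1 = 3, c2 = -2

b = 3·v1 + -2·v2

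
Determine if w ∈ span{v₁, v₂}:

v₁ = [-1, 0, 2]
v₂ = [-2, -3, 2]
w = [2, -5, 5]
No

Form the augmented matrix and row-reduce:
[v₁|v₂|w] = 
  [ -1,  -2,   2]
  [  0,  -3,  -5]
  [  2,   2,   5]
R3 → R3 + (2)·R1
R3 → R3 - (2/3)·R2
REF = 
  [  -1,   -2,    2]
  [   0,   -3,   -5]
  [   0,    0, 37/3]

Row 3 reads [0 0 | 37/3], i.e. 0 = 37/3, so the system is inconsistent and w ∉ span{v₁, v₂}.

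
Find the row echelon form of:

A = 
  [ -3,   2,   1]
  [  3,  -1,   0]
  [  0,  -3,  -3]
Row operations:
R2 → R2 + (1)·R1
R3 → R3 + (3)·R2

Resulting echelon form:
REF = 
  [ -3,   2,   1]
  [  0,   1,   1]
  [  0,   0,   0]

Rank = 2 (number of non-zero pivot rows).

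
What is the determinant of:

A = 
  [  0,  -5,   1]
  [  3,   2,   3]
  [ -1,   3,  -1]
11

Cofactor expansion along row 1:
det(A) = (0)·((2)(-1) - (3)(3)) - (-5)·((3)(-1) - (3)(-1)) + (1)·((3)(3) - (2)(-1))
  = (0)(-11) - (-5)(0) + (1)(11)
  = 11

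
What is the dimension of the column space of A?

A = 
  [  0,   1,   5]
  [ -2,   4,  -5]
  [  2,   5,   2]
Row reduce:
Swap R1 ↔ R2
R3 → R3 + (1)·R1
R3 → R3 - (9)·R2
REF = 
  [ -2,   4,  -5]
  [  0,   1,   5]
  [  0,   0, -48]
Pivot columns: 1, 2, 3 → 3 pivots.
dim(Col(A)) = number of pivot columns = 3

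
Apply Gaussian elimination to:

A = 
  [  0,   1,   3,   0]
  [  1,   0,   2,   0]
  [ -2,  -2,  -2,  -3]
Row operations:
Swap R1 ↔ R2
R3 → R3 + (2)·R1
R3 → R3 + (2)·R2

Resulting echelon form:
REF = 
  [  1,   0,   2,   0]
  [  0,   1,   3,   0]
  [  0,   0,   8,  -3]

Rank = 3 (number of non-zero pivot rows).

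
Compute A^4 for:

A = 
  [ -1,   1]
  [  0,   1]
A^4 = 
  [  1,   0]
  [  0,   1]

A² = A·A:
A²[1,1] = (-1)(-1) + (1)(0) = 1
A²[1,2] = (-1)(1) + (1)(1) = 0
A²[2,1] = (0)(-1) + (1)(0) = 0
A²[2,2] = (0)(1) + (1)(1) = 1
A² = 
  [  1,   0]
  [  0,   1]

A^3 = A^2·A:
A^3[1,1] = (1)(-1) + (0)(0) = -1
A^3[1,2] = (1)(1) + (0)(1) = 1
A^3[2,1] = (0)(-1) + (1)(0) = 0
A^3[2,2] = (0)(1) + (1)(1) = 1
A^3 = 
  [ -1,   1]
  [  0,   1]

A^4 = A^3·A:
A^4[1,1] = (-1)(-1) + (1)(0) = 1
A^4[1,2] = (-1)(1) + (1)(1) = 0
A^4[2,1] = (0)(-1) + (1)(0) = 0
A^4[2,2] = (0)(1) + (1)(1) = 1
A^4 = 
  [  1,   0]
  [  0,   1]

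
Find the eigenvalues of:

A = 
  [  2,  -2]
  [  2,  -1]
tr(A) = 1, det(A) = 2
Characteristic polynomial: λ² - tr(A)λ + det(A) = λ² - λ + 2
λ² - λ + 2 = 0  ⇒  λ = (1 ± √((-1)² - 4·(2)))/2 = (1 ± √(-7))/2
  = (1 + i√7)/2,  (1 - i√7)/2

λ = (1 + i√7)/2, (1 - i√7)/2  (≈ 0.5 + 1.323i, 0.5 - 1.323i)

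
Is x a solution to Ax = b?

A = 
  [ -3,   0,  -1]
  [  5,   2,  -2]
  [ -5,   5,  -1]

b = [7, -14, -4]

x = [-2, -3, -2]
No

Ax = [8, -12, -3] ≠ b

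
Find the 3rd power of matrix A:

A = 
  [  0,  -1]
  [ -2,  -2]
A² = A·A:
A²[1,1] = (0)(0) + (-1)(-2) = 2
A²[1,2] = (0)(-1) + (-1)(-2) = 2
A²[2,1] = (-2)(0) + (-2)(-2) = 4
A²[2,2] = (-2)(-1) + (-2)(-2) = 6
A² = 
  [  2,   2]
  [  4,   6]

A^3 = A^2·A:
A^3[1,1] = (2)(0) + (2)(-2) = -4
A^3[1,2] = (2)(-1) + (2)(-2) = -6
A^3[2,1] = (4)(0) + (6)(-2) = -12
A^3[2,2] = (4)(-1) + (6)(-2) = -16
A^3 = 
  [ -4,  -6]
  [-12, -16]

Therefore
A^3 = 
  [ -4,  -6]
  [-12, -16]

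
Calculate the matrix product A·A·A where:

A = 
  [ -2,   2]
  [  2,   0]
A^3 = 
  [-24,  16]
  [ 16,  -8]

A² = A·A:
A²[1,1] = (-2)(-2) + (2)(2) = 8
A²[1,2] = (-2)(2) + (2)(0) = -4
A²[2,1] = (2)(-2) + (0)(2) = -4
A²[2,2] = (2)(2) + (0)(0) = 4
A² = 
  [  8,  -4]
  [ -4,   4]

A^3 = A^2·A:
A^3[1,1] = (8)(-2) + (-4)(2) = -24
A^3[1,2] = (8)(2) + (-4)(0) = 16
A^3[2,1] = (-4)(-2) + (4)(2) = 16
A^3[2,2] = (-4)(2) + (4)(0) = -8
A^3 = 
  [-24,  16]
  [ 16,  -8]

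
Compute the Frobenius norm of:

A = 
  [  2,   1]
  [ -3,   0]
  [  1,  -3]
||A||_F = 4.899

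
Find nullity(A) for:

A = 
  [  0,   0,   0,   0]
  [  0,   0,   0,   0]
nullity(A) = 4

Row reduce:
(no row operations needed)
REF = 
  [  0,   0,   0,   0]
  [  0,   0,   0,   0]
Pivot columns: none → 0 pivots.
rank(A) = 0, so nullity(A) = 4 - 0 = 4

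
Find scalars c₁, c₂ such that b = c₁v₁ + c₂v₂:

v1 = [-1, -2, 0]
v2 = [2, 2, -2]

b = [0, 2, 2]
c1 = -2, c2 = -1

b = -2·v1 + -1·v2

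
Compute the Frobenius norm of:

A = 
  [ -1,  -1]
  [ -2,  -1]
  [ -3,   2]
||A||_F = 4.472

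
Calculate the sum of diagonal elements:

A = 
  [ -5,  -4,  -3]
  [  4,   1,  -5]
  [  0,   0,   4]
0

tr(A) = -5 + 1 + 4 = 0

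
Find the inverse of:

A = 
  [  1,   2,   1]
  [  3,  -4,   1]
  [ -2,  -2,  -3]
det(A) = (1)·((-4)(-3) - (1)(-2)) - (2)·((3)(-3) - (1)(-2)) + (1)·((3)(-2) - (-4)(-2))
  = (1)(14) - (2)(-7) + (1)(-14)
  = 14
det(A) = 14 ≠ 0, so A is invertible.

Cofactors Cᵢⱼ = (-1)ⁱ⁺ʲ·Mᵢⱼ:
C = 
  [ 14,   7, -14]
  [  4,  -1,  -2]
  [  6,   2, -10]

adj(A) = Cᵀ:
adj(A) = 
  [ 14,   4,   6]
  [  7,  -1,   2]
  [-14,  -2, -10]

A⁻¹ = (1/14) · adj(A):
A⁻¹ = 
  [    1,   2/7,   3/7]
  [  1/2, -1/14,   1/7]
  [   -1,  -1/7,  -5/7]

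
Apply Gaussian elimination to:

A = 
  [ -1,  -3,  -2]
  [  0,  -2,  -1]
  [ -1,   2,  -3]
Row operations:
R3 → R3 - (1)·R1
R3 → R3 + (5/2)·R2

Resulting echelon form:
REF = 
  [  -1,   -3,   -2]
  [   0,   -2,   -1]
  [   0,    0, -7/2]

Rank = 3 (number of non-zero pivot rows).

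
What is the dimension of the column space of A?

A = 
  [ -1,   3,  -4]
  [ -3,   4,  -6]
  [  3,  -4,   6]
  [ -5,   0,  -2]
dim(Col(A)) = 2

Row reduce:
R2 → R2 - (3)·R1
R3 → R3 + (3)·R1
R4 → R4 - (5)·R1
R3 → R3 + (1)·R2
R4 → R4 - (3)·R2
REF = 
  [ -1,   3,  -4]
  [  0,  -5,   6]
  [  0,   0,   0]
  [  0,   0,   0]
Pivot columns: 1, 2 → 2 pivots.
dim(Col(A)) = number of pivot columns = 2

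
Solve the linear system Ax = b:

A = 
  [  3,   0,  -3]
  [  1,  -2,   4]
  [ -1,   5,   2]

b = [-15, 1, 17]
x = [-3, 2, 2]

Row reduce the augmented matrix [A|b]:
R2 → R2 - (1/3)·R1
R3 → R3 + (1/3)·R1
R3 → R3 + (5/2)·R2
REF = 
  [   3,    0,   -3,  -15]
  [   0,   -2,    5,    6]
  [   0,    0, 27/2,   27]

Back-substitution:
x₃ = 27 / (27/2) = 2
x₂ = (6 - (5)(2)) / (-2) = 2
x₁ = (-15 - (0)(2) - (-3)(2)) / 3 = -3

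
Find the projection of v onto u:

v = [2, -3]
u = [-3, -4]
proj_u(v) = [-18/25, -24/25]

v·u = (2)(-3) + (-3)(-4) = 6
u·u = (-3)² + (-4)² = 25
proj_u(v) = (v·u / u·u) × u = (6/25) × u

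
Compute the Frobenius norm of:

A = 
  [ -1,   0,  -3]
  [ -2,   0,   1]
||A||_F = 3.873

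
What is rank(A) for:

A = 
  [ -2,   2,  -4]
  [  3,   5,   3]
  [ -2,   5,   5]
Row reduce:
R2 → R2 + (3/2)·R1
R3 → R3 - (1)·R1
R3 → R3 - (3/8)·R2
REF = 
  [  -2,    2,   -4]
  [   0,    8,   -3]
  [   0,    0, 81/8]
Pivot columns: 1, 2, 3 → 3 pivots.

rank(A) = 3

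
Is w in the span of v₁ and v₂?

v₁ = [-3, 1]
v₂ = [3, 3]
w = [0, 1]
Yes

Form the augmented matrix and row-reduce:
[v₁|v₂|w] = 
  [ -3,   3,   0]
  [  1,   3,   1]
R2 → R2 + (1/3)·R1
REF = 
  [ -3,   3,   0]
  [  0,   4,   1]

No row of the form [0 0 | nonzero], so the system is consistent. Back-substitution gives c₁ = 1/4, c₂ = 1/4: w = (1/4)·v₁ + (1/4)·v₂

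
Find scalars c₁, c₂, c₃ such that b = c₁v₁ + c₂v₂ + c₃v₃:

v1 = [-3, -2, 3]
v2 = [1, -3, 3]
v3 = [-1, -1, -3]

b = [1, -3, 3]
c1 = 0, c2 = 1, c3 = 0

b = 0·v1 + 1·v2 + 0·v3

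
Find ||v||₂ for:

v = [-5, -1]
5.099

||v||₂ = √((-5)² + (-1)²) = √26 = 5.099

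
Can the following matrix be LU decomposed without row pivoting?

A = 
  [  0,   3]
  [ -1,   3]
No.
A[1,1] = 0 but A[2,1] = -1 ≠ 0. Any LU with L unit lower triangular has (LU)[1,1] = U[1,1] and (LU)[2,1] = L[2,1]·U[1,1]; matching A forces U[1,1] = 0, which then forces (LU)[2,1] = 0 ≠ -1. A row swap (pivoting) is required.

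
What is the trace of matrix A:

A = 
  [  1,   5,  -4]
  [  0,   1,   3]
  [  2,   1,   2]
4

tr(A) = 1 + 1 + 2 = 4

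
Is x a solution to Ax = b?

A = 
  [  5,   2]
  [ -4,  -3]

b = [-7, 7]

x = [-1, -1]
Yes

Ax = [-7, 7] = b ✓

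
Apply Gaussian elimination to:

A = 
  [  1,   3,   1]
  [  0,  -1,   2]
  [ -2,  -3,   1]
Row operations:
R3 → R3 + (2)·R1
R3 → R3 + (3)·R2

Resulting echelon form:
REF = 
  [  1,   3,   1]
  [  0,  -1,   2]
  [  0,   0,   9]

Rank = 3 (number of non-zero pivot rows).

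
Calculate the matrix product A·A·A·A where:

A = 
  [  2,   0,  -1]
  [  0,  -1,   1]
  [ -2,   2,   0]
A^4 = 
  [ 48, -14, -18]
  [-14,  15,  -3]
  [-36,  -6,  26]

A² = A·A:
A²[1,1] = (2)(2) + (0)(0) + (-1)(-2) = 6
A²[1,2] = (2)(0) + (0)(-1) + (-1)(2) = -2
A²[1,3] = (2)(-1) + (0)(1) + (-1)(0) = -2
A²[2,1] = (0)(2) + (-1)(0) + (1)(-2) = -2
A²[2,2] = (0)(0) + (-1)(-1) + (1)(2) = 3
A²[2,3] = (0)(-1) + (-1)(1) + (1)(0) = -1
A²[3,1] = (-2)(2) + (2)(0) + (0)(-2) = -4
A²[3,2] = (-2)(0) + (2)(-1) + (0)(2) = -2
A²[3,3] = (-2)(-1) + (2)(1) + (0)(0) = 4
A² = 
  [  6,  -2,  -2]
  [ -2,   3,  -1]
  [ -4,  -2,   4]

A^3 = A^2·A:
A^3[1,1] = (6)(2) + (-2)(0) + (-2)(-2) = 16
A^3[1,2] = (6)(0) + (-2)(-1) + (-2)(2) = -2
A^3[1,3] = (6)(-1) + (-2)(1) + (-2)(0) = -8
A^3[2,1] = (-2)(2) + (3)(0) + (-1)(-2) = -2
A^3[2,2] = (-2)(0) + (3)(-1) + (-1)(2) = -5
A^3[2,3] = (-2)(-1) + (3)(1) + (-1)(0) = 5
A^3[3,1] = (-4)(2) + (-2)(0) + (4)(-2) = -16
A^3[3,2] = (-4)(0) + (-2)(-1) + (4)(2) = 10
A^3[3,3] = (-4)(-1) + (-2)(1) + (4)(0) = 2
A^3 = 
  [ 16,  -2,  -8]
  [ -2,  -5,   5]
  [-16,  10,   2]

A^4 = A^3·A:
A^4[1,1] = (16)(2) + (-2)(0) + (-8)(-2) = 48
A^4[1,2] = (16)(0) + (-2)(-1) + (-8)(2) = -14
A^4[1,3] = (16)(-1) + (-2)(1) + (-8)(0) = -18
A^4[2,1] = (-2)(2) + (-5)(0) + (5)(-2) = -14
A^4[2,2] = (-2)(0) + (-5)(-1) + (5)(2) = 15
A^4[2,3] = (-2)(-1) + (-5)(1) + (5)(0) = -3
A^4[3,1] = (-16)(2) + (10)(0) + (2)(-2) = -36
A^4[3,2] = (-16)(0) + (10)(-1) + (2)(2) = -6
A^4[3,3] = (-16)(-1) + (10)(1) + (2)(0) = 26
A^4 = 
  [ 48, -14, -18]
  [-14,  15,  -3]
  [-36,  -6,  26]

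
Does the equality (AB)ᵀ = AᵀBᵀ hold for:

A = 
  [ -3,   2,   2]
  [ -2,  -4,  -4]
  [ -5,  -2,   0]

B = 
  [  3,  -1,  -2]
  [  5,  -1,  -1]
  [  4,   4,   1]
No

(AB)ᵀ = 
  [  9, -42, -25]
  [  9, -10,   7]
  [  6,   4,  12]

AᵀBᵀ = 
  [  3,  -8, -25]
  [ 14,  16, -10]
  [ 10,  14,  -8]

The two matrices differ, so (AB)ᵀ ≠ AᵀBᵀ in general. The correct identity is (AB)ᵀ = BᵀAᵀ.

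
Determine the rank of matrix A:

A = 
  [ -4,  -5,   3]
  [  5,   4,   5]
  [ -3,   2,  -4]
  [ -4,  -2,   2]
rank(A) = 3

Row reduce:
R2 → R2 + (5/4)·R1
R3 → R3 - (3/4)·R1
R4 → R4 - (1)·R1
R3 → R3 + (23/9)·R2
R4 → R4 + (4/3)·R2
R4 → R4 - (96/145)·R3
REF = 
  [   -4,    -5,     3]
  [    0,  -9/4,  35/4]
  [    0,     0, 145/9]
  [    0,     0,     0]
Pivot columns: 1, 2, 3 → 3 pivots.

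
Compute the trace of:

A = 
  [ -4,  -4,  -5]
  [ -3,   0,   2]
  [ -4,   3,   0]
-4

tr(A) = -4 + 0 + 0 = -4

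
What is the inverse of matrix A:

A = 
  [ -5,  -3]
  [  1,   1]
det(A) = (-5)(1) - (-3)(1) = -2
For a 2×2 matrix, A⁻¹ = (1/det(A)) · [[d, -b], [-c, a]]
    = (-1/2) · [[1, 3], [-1, -5]]

A⁻¹ = 
  [-1/2, -3/2]
  [ 1/2,  5/2]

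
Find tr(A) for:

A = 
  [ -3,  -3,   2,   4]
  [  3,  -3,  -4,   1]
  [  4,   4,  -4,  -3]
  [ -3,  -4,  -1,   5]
-5

tr(A) = -3 + -3 + -4 + 5 = -5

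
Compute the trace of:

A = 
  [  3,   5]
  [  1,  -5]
-2

tr(A) = 3 + -5 = -2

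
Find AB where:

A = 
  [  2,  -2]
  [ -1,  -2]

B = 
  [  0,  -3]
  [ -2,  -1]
AB = 
  [  4,  -4]
  [  4,   5]

A is 2×2 and B is 2×2, so AB is 2×2. Each entry is (row of A)·(column of B):
AB[1,1] = (2)(0) + (-2)(-2) = 4
AB[1,2] = (2)(-3) + (-2)(-1) = -4
AB[2,1] = (-1)(0) + (-2)(-2) = 4
AB[2,2] = (-1)(-3) + (-2)(-1) = 5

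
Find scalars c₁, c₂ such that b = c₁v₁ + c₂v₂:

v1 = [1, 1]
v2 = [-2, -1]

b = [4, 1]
c1 = -2, c2 = -3

b = -2·v1 + -3·v2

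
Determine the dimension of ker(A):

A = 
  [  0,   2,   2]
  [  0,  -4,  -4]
nullity(A) = 2

Row reduce:
R2 → R2 + (2)·R1
REF = 
  [  0,   2,   2]
  [  0,   0,   0]
Pivot columns: 2 → 1 pivot.
rank(A) = 1, so nullity(A) = 3 - 1 = 2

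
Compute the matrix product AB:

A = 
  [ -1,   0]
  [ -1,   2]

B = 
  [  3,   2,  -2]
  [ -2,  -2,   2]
A is 2×2 and B is 2×3, so AB is 2×3. Each entry is (row of A)·(column of B):
AB[1,1] = (-1)(3) + (0)(-2) = -3
AB[1,2] = (-1)(2) + (0)(-2) = -2
AB[1,3] = (-1)(-2) + (0)(2) = 2
AB[2,1] = (-1)(3) + (2)(-2) = -7
AB[2,2] = (-1)(2) + (2)(-2) = -6
AB[2,3] = (-1)(-2) + (2)(2) = 6

AB = 
  [ -3,  -2,   2]
  [ -7,  -6,   6]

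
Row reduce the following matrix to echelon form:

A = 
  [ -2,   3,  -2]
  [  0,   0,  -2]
Row operations:
No row operations needed (already in echelon form).

Resulting echelon form:
REF = 
  [ -2,   3,  -2]
  [  0,   0,  -2]

Rank = 2 (number of non-zero pivot rows).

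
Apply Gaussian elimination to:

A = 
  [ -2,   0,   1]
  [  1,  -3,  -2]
Row operations:
R2 → R2 + (1/2)·R1

Resulting echelon form:
REF = 
  [  -2,    0,    1]
  [   0,   -3, -3/2]

Rank = 2 (number of non-zero pivot rows).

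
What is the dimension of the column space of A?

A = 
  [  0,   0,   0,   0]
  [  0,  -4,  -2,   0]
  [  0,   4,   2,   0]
dim(Col(A)) = 1

Row reduce:
Swap R1 ↔ R2
R3 → R3 + (1)·R1
REF = 
  [  0,  -4,  -2,   0]
  [  0,   0,   0,   0]
  [  0,   0,   0,   0]
Pivot columns: 2 → 1 pivot.
dim(Col(A)) = number of pivot columns = 1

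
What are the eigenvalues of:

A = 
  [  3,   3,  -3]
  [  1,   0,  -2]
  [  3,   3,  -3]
λ = 0, i√3, -i√3  (≈ 0, 0 + 1.732i, 0 - 1.732i)

Characteristic polynomial: det(λI - A) = λ³ + 3λ
The constant term is 0, so λ = 0 is a root: p(λ) = λ(λ² + 3)
λ² + 3 = 0  ⇒  λ = (0 ± √((0)² - 4·(3)))/2 = (0 ± √(-12))/2
  = i√3,  -i√3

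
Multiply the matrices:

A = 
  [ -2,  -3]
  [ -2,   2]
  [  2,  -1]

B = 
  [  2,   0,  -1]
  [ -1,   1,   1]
A is 3×2 and B is 2×3, so AB is 3×3. Each entry is (row of A)·(column of B):
AB[1,1] = (-2)(2) + (-3)(-1) = -1
AB[1,2] = (-2)(0) + (-3)(1) = -3
AB[1,3] = (-2)(-1) + (-3)(1) = -1
AB[2,1] = (-2)(2) + (2)(-1) = -6
AB[2,2] = (-2)(0) + (2)(1) = 2
AB[2,3] = (-2)(-1) + (2)(1) = 4
AB[3,1] = (2)(2) + (-1)(-1) = 5
AB[3,2] = (2)(0) + (-1)(1) = -1
AB[3,3] = (2)(-1) + (-1)(1) = -3

AB = 
  [ -1,  -3,  -1]
  [ -6,   2,   4]
  [  5,  -1,  -3]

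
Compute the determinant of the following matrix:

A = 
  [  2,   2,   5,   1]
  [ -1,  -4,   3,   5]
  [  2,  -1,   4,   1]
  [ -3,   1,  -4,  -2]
Cofactor expansion along row 1: det(A) = a₁₁M₁₁ - a₁₂M₁₂ + a₁₃M₁₃ - a₁₄M₁₄

M₁₁ = det[[-4, 3, 5]; [-1, 4, 1]; [1, -4, -2]]
  = (-4)·((4)(-2) - (1)(-4)) - (3)·((-1)(-2) - (1)(1)) + (5)·((-1)(-4) - (4)(1))
  = (-4)(-4) - (3)(1) + (5)(0)
  = 13
M₁₂ = det[[-1, 3, 5]; [2, 4, 1]; [-3, -4, -2]]
  = (-1)·((4)(-2) - (1)(-4)) - (3)·((2)(-2) - (1)(-3)) + (5)·((2)(-4) - (4)(-3))
  = (-1)(-4) - (3)(-1) + (5)(4)
  = 27
M₁₃ = det[[-1, -4, 5]; [2, -1, 1]; [-3, 1, -2]]
  = (-1)·((-1)(-2) - (1)(1)) - (-4)·((2)(-2) - (1)(-3)) + (5)·((2)(1) - (-1)(-3))
  = (-1)(1) - (-4)(-1) + (5)(-1)
  = -10
M₁₄ = det[[-1, -4, 3]; [2, -1, 4]; [-3, 1, -4]]
  = (-1)·((-1)(-4) - (4)(1)) - (-4)·((2)(-4) - (4)(-3)) + (3)·((2)(1) - (-1)(-3))
  = (-1)(0) - (-4)(4) + (3)(-1)
  = 13

det(A) = (2)(13) - (2)(27) + (5)(-10) - (1)(13) = -91

det(A) = -91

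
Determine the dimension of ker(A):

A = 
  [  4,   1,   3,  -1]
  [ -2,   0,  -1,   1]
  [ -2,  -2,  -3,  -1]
nullity(A) = 2

Row reduce:
R2 → R2 + (1/2)·R1
R3 → R3 + (1/2)·R1
R3 → R3 + (3)·R2
REF = 
  [  4,   1,   3,  -1]
  [  0, 1/2, 1/2, 1/2]
  [  0,   0,   0,   0]
Pivot columns: 1, 2 → 2 pivots.
rank(A) = 2, so nullity(A) = 4 - 2 = 2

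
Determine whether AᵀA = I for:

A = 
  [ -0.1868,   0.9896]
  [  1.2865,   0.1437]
No

AᵀA = 
  [  1.6900,   0]
  [  0,   1]
≠ I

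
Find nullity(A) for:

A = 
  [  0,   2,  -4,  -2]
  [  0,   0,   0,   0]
nullity(A) = 3

Row reduce:
(no row operations needed)
REF = 
  [  0,   2,  -4,  -2]
  [  0,   0,   0,   0]
Pivot columns: 2 → 1 pivot.
rank(A) = 1, so nullity(A) = 4 - 1 = 3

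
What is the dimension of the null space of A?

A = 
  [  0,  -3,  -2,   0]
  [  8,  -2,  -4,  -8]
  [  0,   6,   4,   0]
nullity(A) = 2

Row reduce:
Swap R1 ↔ R2
R3 → R3 + (2)·R2
REF = 
  [  8,  -2,  -4,  -8]
  [  0,  -3,  -2,   0]
  [  0,   0,   0,   0]
Pivot columns: 1, 2 → 2 pivots.
rank(A) = 2, so nullity(A) = 4 - 2 = 2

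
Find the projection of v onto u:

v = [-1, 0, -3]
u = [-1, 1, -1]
v·u = (-1)(-1) + (0)(1) + (-3)(-1) = 4
u·u = (-1)² + (1)² + (-1)² = 3
proj_u(v) = (v·u / u·u) × u = (4/3) × u

proj_u(v) = [-4/3, 4/3, -4/3]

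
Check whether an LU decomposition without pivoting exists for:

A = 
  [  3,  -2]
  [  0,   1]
Yes.
A[1,1] = 3 ≠ 0, so Gaussian elimination proceeds without a row swap: multiplier ℓ₂₁ = (0)/(3) = 0, and U[2,2] = 1 - (0)(-2) = 1.
L = 
  [  1,   0]
  [  0,   1]
U = 
  [  3,  -2]
  [  0,   1]
Check row 2 of LU: [(0)(3), (0)(-2) + 1] = [0, 1] = row 2 of A ✓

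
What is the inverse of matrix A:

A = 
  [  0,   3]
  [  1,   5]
det(A) = (0)(5) - (3)(1) = -3
For a 2×2 matrix, A⁻¹ = (1/det(A)) · [[d, -b], [-c, a]]
    = (-1/3) · [[5, -3], [-1, 0]]

A⁻¹ = 
  [-5/3,    1]
  [ 1/3,    0]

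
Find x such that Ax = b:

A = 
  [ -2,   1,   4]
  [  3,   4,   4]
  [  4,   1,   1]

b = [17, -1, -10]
x = [-3, -1, 3]

Row reduce the augmented matrix [A|b]:
R2 → R2 + (3/2)·R1
R3 → R3 + (2)·R1
R3 → R3 - (6/11)·R2
REF = 
  [    -2,      1,      4,     17]
  [     0,   11/2,     10,   49/2]
  [     0,      0,  39/11, 117/11]

Back-substitution:
x₃ = (117/11) / (39/11) = 3
x₂ = (49/2 - (10)(3)) / (11/2) = -1
x₁ = (17 - (1)(-1) - (4)(3)) / (-2) = -3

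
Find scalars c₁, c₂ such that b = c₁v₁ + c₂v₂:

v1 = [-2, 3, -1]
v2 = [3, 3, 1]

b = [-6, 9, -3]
c1 = 3, c2 = 0

b = 3·v1 + 0·v2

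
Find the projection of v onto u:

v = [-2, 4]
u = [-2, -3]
proj_u(v) = [16/13, 24/13]

v·u = (-2)(-2) + (4)(-3) = -8
u·u = (-2)² + (-3)² = 13
proj_u(v) = (v·u / u·u) × u = (-8/13) × u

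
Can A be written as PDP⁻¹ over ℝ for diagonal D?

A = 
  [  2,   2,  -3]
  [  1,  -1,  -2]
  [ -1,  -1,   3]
Yes

Characteristic polynomial: det(λI - A) = λ³ - 4λ² - 6λ + 6
By the rational root theorem any rational root is an integer dividing 6; none of those is a root, so p(λ) has no rational roots and hence (being an irreducible cubic) no repeated roots.
Discriminant of the cubic: Δ = 4596
Δ > 0 ⇒ three distinct real eigenvalues: λ ≈ -1.683, 0.718, 4.965
Three distinct real eigenvalues, so A has 3 independent eigenvectors.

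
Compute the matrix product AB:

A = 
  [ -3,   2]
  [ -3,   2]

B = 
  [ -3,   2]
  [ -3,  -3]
A is 2×2 and B is 2×2, so AB is 2×2. Each entry is (row of A)·(column of B):
AB[1,1] = (-3)(-3) + (2)(-3) = 3
AB[1,2] = (-3)(2) + (2)(-3) = -12
AB[2,1] = (-3)(-3) + (2)(-3) = 3
AB[2,2] = (-3)(2) + (2)(-3) = -12

AB = 
  [  3, -12]
  [  3, -12]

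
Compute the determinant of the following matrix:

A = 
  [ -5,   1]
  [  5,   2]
For a 2×2 matrix, det = ad - bc = (-5)(2) - (1)(5) = -15

det(A) = -15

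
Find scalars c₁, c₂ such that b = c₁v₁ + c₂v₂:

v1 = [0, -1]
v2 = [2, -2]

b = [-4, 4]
c1 = 0, c2 = -2

b = 0·v1 + -2·v2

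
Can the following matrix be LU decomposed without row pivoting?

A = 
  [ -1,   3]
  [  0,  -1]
Yes.
A[1,1] = -1 ≠ 0, so Gaussian elimination proceeds without a row swap: multiplier ℓ₂₁ = (0)/(-1) = 0, and U[2,2] = -1 - (0)(3) = -1.
L = 
  [  1,   0]
  [  0,   1]
U = 
  [ -1,   3]
  [  0,  -1]
Check row 2 of LU: [(0)(-1), (0)(3) + (-1)] = [0, -1] = row 2 of A ✓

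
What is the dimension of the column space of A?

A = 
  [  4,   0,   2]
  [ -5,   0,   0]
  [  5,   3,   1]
Row reduce:
R2 → R2 + (5/4)·R1
R3 → R3 - (5/4)·R1
Swap R2 ↔ R3
REF = 
  [   4,    0,    2]
  [   0,    3, -3/2]
  [   0,    0,  5/2]
Pivot columns: 1, 2, 3 → 3 pivots.
dim(Col(A)) = number of pivot columns = 3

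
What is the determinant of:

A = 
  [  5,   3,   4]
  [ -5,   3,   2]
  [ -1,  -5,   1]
186

Cofactor expansion along row 1:
det(A) = (5)·((3)(1) - (2)(-5)) - (3)·((-5)(1) - (2)(-1)) + (4)·((-5)(-5) - (3)(-1))
  = (5)(13) - (3)(-3) + (4)(28)
  = 186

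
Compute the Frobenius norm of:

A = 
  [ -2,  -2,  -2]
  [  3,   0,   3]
||A||_F = 5.477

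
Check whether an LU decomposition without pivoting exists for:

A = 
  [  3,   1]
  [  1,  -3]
Yes.
A[1,1] = 3 ≠ 0, so Gaussian elimination proceeds without a row swap: multiplier ℓ₂₁ = (1)/(3) = 1/3, and U[2,2] = -3 - (1/3)(1) = -10/3.
L = 
  [  1,   0]
  [1/3,   1]
U = 
  [    3,     1]
  [    0, -10/3]
Check row 2 of LU: [(1/3)(3), (1/3)(1) + (-10/3)] = [1, -3] = row 2 of A ✓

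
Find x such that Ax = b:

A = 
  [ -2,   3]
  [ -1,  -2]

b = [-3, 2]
x = [0, -1]

Row reduce the augmented matrix [A|b]:
R2 → R2 - (1/2)·R1
REF = 
  [  -2,    3,   -3]
  [   0, -7/2,  7/2]

Back-substitution:
x₂ = (7/2) / (-7/2) = -1
x₁ = (-3 - (3)(-1)) / (-2) = 0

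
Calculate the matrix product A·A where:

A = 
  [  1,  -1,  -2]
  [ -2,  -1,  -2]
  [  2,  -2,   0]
A² = A·A:
A²[1,1] = (1)(1) + (-1)(-2) + (-2)(2) = -1
A²[1,2] = (1)(-1) + (-1)(-1) + (-2)(-2) = 4
A²[1,3] = (1)(-2) + (-1)(-2) + (-2)(0) = 0
A²[2,1] = (-2)(1) + (-1)(-2) + (-2)(2) = -4
A²[2,2] = (-2)(-1) + (-1)(-1) + (-2)(-2) = 7
A²[2,3] = (-2)(-2) + (-1)(-2) + (-2)(0) = 6
A²[3,1] = (2)(1) + (-2)(-2) + (0)(2) = 6
A²[3,2] = (2)(-1) + (-2)(-1) + (0)(-2) = 0
A²[3,3] = (2)(-2) + (-2)(-2) + (0)(0) = 0
A² = 
  [ -1,   4,   0]
  [ -4,   7,   6]
  [  6,   0,   0]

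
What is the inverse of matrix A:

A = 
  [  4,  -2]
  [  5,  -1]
det(A) = (4)(-1) - (-2)(5) = 6
For a 2×2 matrix, A⁻¹ = (1/det(A)) · [[d, -b], [-c, a]]
    = (1/6) · [[-1, 2], [-5, 4]]

A⁻¹ = 
  [-1/6,  1/3]
  [-5/6,  2/3]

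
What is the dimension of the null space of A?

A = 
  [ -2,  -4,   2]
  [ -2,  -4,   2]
nullity(A) = 2

Row reduce:
R2 → R2 - (1)·R1
REF = 
  [ -2,  -4,   2]
  [  0,   0,   0]
Pivot columns: 1 → 1 pivot.
rank(A) = 1, so nullity(A) = 3 - 1 = 2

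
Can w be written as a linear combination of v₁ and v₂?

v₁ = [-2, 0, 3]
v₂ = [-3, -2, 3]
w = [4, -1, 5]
No

Form the augmented matrix and row-reduce:
[v₁|v₂|w] = 
  [ -2,  -3,   4]
  [  0,  -2,  -1]
  [  3,   3,   5]
R3 → R3 + (3/2)·R1
R3 → R3 - (3/4)·R2
REF = 
  [  -2,   -3,    4]
  [   0,   -2,   -1]
  [   0,    0, 47/4]

Row 3 reads [0 0 | 47/4], i.e. 0 = 47/4, so the system is inconsistent and w ∉ span{v₁, v₂}.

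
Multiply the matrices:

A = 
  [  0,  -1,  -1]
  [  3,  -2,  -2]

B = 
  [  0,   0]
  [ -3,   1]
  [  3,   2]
AB = 
  [  0,  -3]
  [  0,  -6]

A is 2×3 and B is 3×2, so AB is 2×2. Each entry is (row of A)·(column of B):
AB[1,1] = (0)(0) + (-1)(-3) + (-1)(3) = 0
AB[1,2] = (0)(0) + (-1)(1) + (-1)(2) = -3
AB[2,1] = (3)(0) + (-2)(-3) + (-2)(3) = 0
AB[2,2] = (3)(0) + (-2)(1) + (-2)(2) = -6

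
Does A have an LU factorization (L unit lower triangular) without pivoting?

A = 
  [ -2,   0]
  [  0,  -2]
Yes.
A[1,1] = -2 ≠ 0, so Gaussian elimination proceeds without a row swap: multiplier ℓ₂₁ = (0)/(-2) = 0, and U[2,2] = -2 - (0)(0) = -2.
L = 
  [  1,   0]
  [  0,   1]
U = 
  [ -2,   0]
  [  0,  -2]
Check row 2 of LU: [(0)(-2), (0)(0) + (-2)] = [0, -2] = row 2 of A ✓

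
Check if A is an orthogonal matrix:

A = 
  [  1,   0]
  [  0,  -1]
Yes

AᵀA = 
  [  1,   0]
  [  0,   1]
= I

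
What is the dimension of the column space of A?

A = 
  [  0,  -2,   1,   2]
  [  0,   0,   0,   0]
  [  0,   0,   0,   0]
dim(Col(A)) = 1

Row reduce:
(no row operations needed)
REF = 
  [  0,  -2,   1,   2]
  [  0,   0,   0,   0]
  [  0,   0,   0,   0]
Pivot columns: 2 → 1 pivot.
dim(Col(A)) = number of pivot columns = 1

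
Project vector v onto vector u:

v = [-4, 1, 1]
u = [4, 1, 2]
proj_u(v) = [-52/21, -13/21, -26/21]

v·u = (-4)(4) + (1)(1) + (1)(2) = -13
u·u = (4)² + (1)² + (2)² = 21
proj_u(v) = (v·u / u·u) × u = (-13/21) × u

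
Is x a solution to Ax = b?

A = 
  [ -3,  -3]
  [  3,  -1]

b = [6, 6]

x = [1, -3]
Yes

Ax = [6, 6] = b ✓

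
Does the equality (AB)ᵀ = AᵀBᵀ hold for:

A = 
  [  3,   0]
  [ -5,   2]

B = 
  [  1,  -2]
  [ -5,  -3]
No

(AB)ᵀ = 
  [  3, -15]
  [ -6,   4]

AᵀBᵀ = 
  [ 13,   0]
  [ -4,  -6]

The two matrices differ, so (AB)ᵀ ≠ AᵀBᵀ in general. The correct identity is (AB)ᵀ = BᵀAᵀ.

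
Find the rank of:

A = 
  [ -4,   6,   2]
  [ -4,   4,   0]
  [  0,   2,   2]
Row reduce:
R2 → R2 - (1)·R1
R3 → R3 + (1)·R2
REF = 
  [ -4,   6,   2]
  [  0,  -2,  -2]
  [  0,   0,   0]
Pivot columns: 1, 2 → 2 pivots.

rank(A) = 2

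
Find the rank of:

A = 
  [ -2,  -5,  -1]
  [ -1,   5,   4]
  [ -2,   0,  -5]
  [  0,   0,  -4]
Row reduce:
R2 → R2 - (1/2)·R1
R3 → R3 - (1)·R1
R3 → R3 - (2/3)·R2
R4 → R4 - (4/7)·R3
REF = 
  [  -2,   -5,   -1]
  [   0, 15/2,  9/2]
  [   0,    0,   -7]
  [   0,    0,    0]
Pivot columns: 1, 2, 3 → 3 pivots.

rank(A) = 3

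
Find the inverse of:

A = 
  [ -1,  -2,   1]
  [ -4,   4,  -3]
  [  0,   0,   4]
det(A) = (-1)·((4)(4) - (-3)(0)) - (-2)·((-4)(4) - (-3)(0)) + (1)·((-4)(0) - (4)(0))
  = (-1)(16) - (-2)(-16) + (1)(0)
  = -48
det(A) = -48 ≠ 0, so A is invertible.

Cofactors Cᵢⱼ = (-1)ⁱ⁺ʲ·Mᵢⱼ:
C = 
  [ 16,  16,   0]
  [  8,  -4,   0]
  [  2,  -7, -12]

adj(A) = Cᵀ:
adj(A) = 
  [ 16,   8,   2]
  [ 16,  -4,  -7]
  [  0,   0, -12]

A⁻¹ = (-1/48) · adj(A):
A⁻¹ = 
  [ -1/3,  -1/6, -1/24]
  [ -1/3,  1/12,  7/48]
  [    0,     0,   1/4]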